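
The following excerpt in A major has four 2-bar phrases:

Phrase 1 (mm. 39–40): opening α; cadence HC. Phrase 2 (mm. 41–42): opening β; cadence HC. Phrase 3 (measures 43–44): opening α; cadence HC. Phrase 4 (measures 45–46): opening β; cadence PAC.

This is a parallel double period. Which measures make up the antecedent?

measures 39–42

In a double period the first pair of phrases (ending half cadence) is the large antecedent and the second pair (ending perfect authentic cadence) is the large consequent; the antecedent is measures 39–42.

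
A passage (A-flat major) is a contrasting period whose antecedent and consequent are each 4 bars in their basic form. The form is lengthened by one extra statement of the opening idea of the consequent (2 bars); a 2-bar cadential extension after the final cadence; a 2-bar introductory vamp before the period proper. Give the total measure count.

Basic contrasting period: 4 + 4 = 8 bars.
8 (basic form) + 2 (extra statement) + 2 (cadential extension) + 2 (introduction) = 14.

14 measures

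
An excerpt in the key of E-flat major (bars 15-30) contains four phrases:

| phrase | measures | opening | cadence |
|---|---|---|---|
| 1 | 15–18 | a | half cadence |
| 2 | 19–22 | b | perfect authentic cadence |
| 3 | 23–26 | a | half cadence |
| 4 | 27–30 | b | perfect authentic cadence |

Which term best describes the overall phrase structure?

repeated period

The cadence pattern HC–PAC–HC–PAC is weak–strong twice, and phrases 3–4 restate phrases 1–2: a period heard twice, not a double period (which would end weakly at phrase 2).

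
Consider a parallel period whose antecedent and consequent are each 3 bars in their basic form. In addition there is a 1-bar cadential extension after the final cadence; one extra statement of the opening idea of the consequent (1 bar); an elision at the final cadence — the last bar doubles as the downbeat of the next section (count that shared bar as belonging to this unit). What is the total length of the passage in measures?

8 measures

Basic parallel period: 3 + 3 = 6 bars.
6 (basic form) + 1 (cadential extension) + 1 (extra statement) = 8.
The elision shares a bar with the next section but does not change this unit's count.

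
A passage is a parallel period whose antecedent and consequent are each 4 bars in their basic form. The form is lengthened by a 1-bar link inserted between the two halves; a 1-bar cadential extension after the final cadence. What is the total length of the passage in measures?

10 measures

Basic parallel period: 4 + 4 = 8 bars.
8 (basic form) + 1 (link) + 1 (cadential extension) = 10.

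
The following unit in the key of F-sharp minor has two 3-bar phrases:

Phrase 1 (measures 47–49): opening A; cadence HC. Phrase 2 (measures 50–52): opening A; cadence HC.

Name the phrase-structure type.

repeated phrase

Both phrases have the same opening (A) and the same cadence (half cadence): the second is a restatement, not a consequent, so this is a repeated phrase rather than a period.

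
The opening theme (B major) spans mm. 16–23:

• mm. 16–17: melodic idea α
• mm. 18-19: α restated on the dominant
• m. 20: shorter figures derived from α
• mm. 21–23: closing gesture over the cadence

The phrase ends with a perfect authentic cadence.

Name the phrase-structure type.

sentence

Basic idea (mm. 16-17) + its repetition (mm. 18-19) form the presentation; fragmentation and cadence (measures 20-23) form the continuation — the 8-bar whole is a sentence.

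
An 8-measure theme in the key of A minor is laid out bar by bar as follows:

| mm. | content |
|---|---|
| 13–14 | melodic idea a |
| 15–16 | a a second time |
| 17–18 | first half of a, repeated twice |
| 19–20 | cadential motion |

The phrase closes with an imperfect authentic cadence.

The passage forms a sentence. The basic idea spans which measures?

measures 13–14

The presentation of a sentence is the basic idea (mm. 13-14) plus its repetition (bars 15-16); the basic idea is therefore mm. 13–14.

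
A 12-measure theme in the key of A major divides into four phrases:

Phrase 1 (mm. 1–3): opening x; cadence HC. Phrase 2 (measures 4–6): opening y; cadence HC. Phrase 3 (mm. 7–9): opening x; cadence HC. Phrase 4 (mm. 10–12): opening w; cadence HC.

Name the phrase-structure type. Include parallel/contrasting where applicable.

phrase group

Phrase 4 ends with a half cadence, no stronger than phrase 2's half cadence, so the four phrases do not form a double period; nor do phrases 3–4 duplicate 1–2, so it is not a repeated period. With no phrase reaching a conclusive cadence, the passage is a phrase group.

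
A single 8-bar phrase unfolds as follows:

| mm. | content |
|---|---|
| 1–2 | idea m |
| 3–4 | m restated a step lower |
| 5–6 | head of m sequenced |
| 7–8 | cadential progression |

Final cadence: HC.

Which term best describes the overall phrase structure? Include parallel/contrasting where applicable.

sentence

Basic idea (mm. 1–2) + its repetition (measures 3–4) form the presentation; fragmentation and cadence (measures 5–8) form the continuation — the 8-bar whole is a sentence.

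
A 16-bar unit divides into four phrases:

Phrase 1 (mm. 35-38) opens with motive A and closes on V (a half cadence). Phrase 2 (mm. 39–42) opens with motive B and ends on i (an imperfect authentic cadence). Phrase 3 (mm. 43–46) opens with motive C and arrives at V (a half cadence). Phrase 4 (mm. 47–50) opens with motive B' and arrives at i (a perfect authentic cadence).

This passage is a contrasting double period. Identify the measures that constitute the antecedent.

In a double period the four phrases pair into a large antecedent (phrases 1–2, ending imperfect authentic cadence) and a large consequent (phrases 3–4, ending perfect authentic cadence). The antecedent spans mm. 35–42.

measures 35–42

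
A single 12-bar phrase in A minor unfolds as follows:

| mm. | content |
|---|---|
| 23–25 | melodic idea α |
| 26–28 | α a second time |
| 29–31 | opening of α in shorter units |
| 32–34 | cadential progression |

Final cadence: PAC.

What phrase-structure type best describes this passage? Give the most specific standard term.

sentence

Basic idea (measures 23–25) + its repetition (mm. 26-28) form the presentation; fragmentation and cadence (bars 29–34) form the continuation — the 12-bar whole is a sentence.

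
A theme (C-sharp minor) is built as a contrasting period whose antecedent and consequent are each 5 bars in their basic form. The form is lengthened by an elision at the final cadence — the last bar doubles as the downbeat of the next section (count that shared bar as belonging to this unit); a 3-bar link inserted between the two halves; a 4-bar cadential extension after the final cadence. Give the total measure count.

17 measures

Basic contrasting period: 5 + 5 = 10 bars.
10 (basic form) + 3 (link) + 4 (cadential extension) = 17.
The elision shares a bar with the next section but does not change this unit's count.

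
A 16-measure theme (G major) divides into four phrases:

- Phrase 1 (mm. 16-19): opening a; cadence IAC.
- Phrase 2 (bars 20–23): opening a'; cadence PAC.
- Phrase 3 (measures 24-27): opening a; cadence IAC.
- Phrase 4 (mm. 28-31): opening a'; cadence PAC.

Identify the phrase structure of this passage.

repeated period

The cadence pattern IAC–PAC–IAC–PAC is weak–strong twice, and phrases 3–4 restate phrases 1–2: a period heard twice, not a double period (which would end weakly at phrase 2).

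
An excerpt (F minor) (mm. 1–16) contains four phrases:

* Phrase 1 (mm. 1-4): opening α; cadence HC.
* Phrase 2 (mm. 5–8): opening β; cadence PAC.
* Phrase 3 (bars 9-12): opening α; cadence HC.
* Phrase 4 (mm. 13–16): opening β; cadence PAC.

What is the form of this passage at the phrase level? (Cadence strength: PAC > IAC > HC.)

repeated period

The cadence pattern HC–PAC–HC–PAC is weak–strong twice, and phrases 3–4 restate phrases 1–2: a period heard twice, not a double period (which would end weakly at phrase 2).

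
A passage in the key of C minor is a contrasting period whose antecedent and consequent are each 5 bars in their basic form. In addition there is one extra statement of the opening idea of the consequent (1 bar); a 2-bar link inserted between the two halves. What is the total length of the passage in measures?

13 measures

Basic contrasting period: 5 + 5 = 10 bars.
10 (basic form) + 1 (extra statement) + 2 (link) = 13.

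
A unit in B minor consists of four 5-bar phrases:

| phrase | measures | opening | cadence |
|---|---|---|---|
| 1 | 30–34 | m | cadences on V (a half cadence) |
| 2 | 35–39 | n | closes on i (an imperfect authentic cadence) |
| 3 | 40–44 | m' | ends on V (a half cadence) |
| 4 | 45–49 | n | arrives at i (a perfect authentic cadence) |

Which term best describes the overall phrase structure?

Four phrases in two halves: the first half (mm. 30–39) ends with an imperfect authentic cadence, the second (mm. 40–49) with a perfect authentic cadence — a large antecedent–consequent pair, i.e. a double period.
Phrase 3 begins with the same material as phrase 1, making it parallel.

parallel double period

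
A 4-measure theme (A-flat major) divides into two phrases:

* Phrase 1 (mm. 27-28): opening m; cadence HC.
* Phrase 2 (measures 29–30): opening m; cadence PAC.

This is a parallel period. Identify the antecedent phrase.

phrase 1

The phrase ending with the weaker cadence (half cadence) is the antecedent; the one ending more conclusively (perfect authentic cadence) is the consequent. The antecedent is phrase 1.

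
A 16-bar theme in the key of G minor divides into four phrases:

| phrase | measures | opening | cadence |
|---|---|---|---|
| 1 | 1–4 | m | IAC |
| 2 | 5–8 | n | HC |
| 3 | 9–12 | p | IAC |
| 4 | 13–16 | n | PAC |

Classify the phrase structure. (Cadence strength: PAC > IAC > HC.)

contrasting double period

Four phrases in two halves: the first half (bars 1–8) ends with a half cadence, the second (mm. 9–16) with a perfect authentic cadence — a large antecedent–consequent pair, i.e. a double period.
Phrase 3 begins with different material from phrase 1, making it contrasting.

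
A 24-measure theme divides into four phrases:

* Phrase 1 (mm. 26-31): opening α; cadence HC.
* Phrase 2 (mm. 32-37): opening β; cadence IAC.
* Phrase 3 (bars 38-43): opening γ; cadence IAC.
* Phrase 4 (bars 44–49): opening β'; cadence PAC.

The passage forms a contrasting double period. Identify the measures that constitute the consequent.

In a double period the four phrases pair into a large antecedent (phrases 1–2, ending imperfect authentic cadence) and a large consequent (phrases 3–4, ending perfect authentic cadence). The consequent spans mm. 38–49.

measures 38–49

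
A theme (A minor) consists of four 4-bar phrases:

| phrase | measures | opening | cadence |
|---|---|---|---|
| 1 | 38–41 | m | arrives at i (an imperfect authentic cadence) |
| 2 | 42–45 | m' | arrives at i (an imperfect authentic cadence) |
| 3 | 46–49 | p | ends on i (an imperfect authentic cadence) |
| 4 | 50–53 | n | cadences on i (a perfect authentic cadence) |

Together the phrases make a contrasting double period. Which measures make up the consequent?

In a double period the first pair of phrases (ending imperfect authentic cadence) is the large antecedent and the second pair (ending perfect authentic cadence) is the large consequent; the consequent is measures 46–53.

measures 46–53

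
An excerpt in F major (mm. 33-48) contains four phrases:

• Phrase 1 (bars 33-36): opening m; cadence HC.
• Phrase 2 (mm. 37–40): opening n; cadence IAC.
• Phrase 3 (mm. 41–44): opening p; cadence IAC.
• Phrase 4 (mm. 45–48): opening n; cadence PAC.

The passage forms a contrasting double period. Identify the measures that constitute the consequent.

In a double period the four phrases pair into a large antecedent (phrases 1–2, ending imperfect authentic cadence) and a large consequent (phrases 3–4, ending perfect authentic cadence). The consequent spans measures 41-48.

measures 41–48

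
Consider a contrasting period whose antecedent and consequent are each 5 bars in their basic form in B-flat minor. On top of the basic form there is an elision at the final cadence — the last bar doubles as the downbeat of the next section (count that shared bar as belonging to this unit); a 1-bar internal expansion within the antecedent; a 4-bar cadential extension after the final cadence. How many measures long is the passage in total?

Basic contrasting period: 5 + 5 = 10 bars.
10 (basic form) + 1 (internal expansion) + 4 (cadential extension) = 15.
The elision shares a bar with the next section but does not change this unit's count.

15 measures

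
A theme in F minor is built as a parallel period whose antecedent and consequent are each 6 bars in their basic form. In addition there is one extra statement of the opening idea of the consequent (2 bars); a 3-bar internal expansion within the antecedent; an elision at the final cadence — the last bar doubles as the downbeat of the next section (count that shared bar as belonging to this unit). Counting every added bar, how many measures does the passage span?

17 measures

Basic parallel period: 6 + 6 = 12 bars.
12 (basic form) + 2 (extra statement) + 3 (internal expansion) = 17.
The elision shares a bar with the next section but does not change this unit's count.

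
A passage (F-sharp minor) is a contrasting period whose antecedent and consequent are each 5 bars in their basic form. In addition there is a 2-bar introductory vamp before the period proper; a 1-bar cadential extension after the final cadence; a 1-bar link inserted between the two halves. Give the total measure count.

14 measures

Basic contrasting period: 5 + 5 = 10 bars.
10 (basic form) + 2 (introduction) + 1 (cadential extension) + 1 (link) = 14.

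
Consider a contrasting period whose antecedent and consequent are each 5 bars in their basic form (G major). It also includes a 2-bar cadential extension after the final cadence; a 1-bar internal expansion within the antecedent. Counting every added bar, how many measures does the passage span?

13 measures

Basic contrasting period: 5 + 5 = 10 bars.
10 (basic form) + 2 (cadential extension) + 1 (internal expansion) = 13.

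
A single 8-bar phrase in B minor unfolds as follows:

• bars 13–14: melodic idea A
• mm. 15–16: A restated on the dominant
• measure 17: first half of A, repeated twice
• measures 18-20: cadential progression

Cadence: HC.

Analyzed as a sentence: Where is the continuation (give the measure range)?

After the presentation (bars 13-16), the continuation covers the fragmentation through the cadence: measures 17–20.

measures 17–20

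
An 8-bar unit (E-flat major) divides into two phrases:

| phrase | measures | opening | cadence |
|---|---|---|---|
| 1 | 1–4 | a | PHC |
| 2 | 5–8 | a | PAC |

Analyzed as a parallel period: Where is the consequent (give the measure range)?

The antecedent is the phrase ending with the weaker cadence (Phrygian half cadence, phrase 1) and the consequent the one ending more conclusively (perfect authentic cadence, phrase 2); the consequent is measures 5–8.

measures 5–8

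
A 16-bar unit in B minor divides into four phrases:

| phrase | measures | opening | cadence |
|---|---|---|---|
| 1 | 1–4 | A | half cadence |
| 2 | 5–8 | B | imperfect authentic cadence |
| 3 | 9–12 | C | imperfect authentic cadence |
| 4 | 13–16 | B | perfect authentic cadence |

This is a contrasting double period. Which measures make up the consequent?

In a double period the first pair of phrases (ending imperfect authentic cadence) is the large antecedent and the second pair (ending perfect authentic cadence) is the large consequent; the consequent is measures 9–16.

measures 9–16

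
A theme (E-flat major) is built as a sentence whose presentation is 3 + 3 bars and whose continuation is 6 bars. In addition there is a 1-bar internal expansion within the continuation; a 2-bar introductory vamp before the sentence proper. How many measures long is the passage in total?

15 measures

Basic sentence: 3 + 3 + 6 = 12 bars.
12 (basic form) + 1 (internal expansion) + 2 (introduction) = 15.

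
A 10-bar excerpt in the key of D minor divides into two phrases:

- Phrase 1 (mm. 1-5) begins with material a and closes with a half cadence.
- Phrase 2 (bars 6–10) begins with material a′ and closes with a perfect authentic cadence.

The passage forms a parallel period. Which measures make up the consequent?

The phrase ending with the weaker cadence (half cadence) is the antecedent; the one ending more conclusively (perfect authentic cadence) is the consequent. The consequent is measures 6–10.

measures 6–10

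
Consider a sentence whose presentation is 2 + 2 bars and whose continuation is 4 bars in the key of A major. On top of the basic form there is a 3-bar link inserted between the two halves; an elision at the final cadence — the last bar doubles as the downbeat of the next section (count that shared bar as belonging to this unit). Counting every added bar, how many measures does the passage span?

Basic sentence: 2 + 2 + 4 = 8 bars.
8 (basic form) + 3 (link) = 11.
The elision shares a bar with the next section but does not change this unit's count.

11 measures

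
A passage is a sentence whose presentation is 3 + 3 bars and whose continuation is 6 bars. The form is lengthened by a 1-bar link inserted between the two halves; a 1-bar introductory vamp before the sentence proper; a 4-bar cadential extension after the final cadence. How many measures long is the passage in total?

Basic sentence: 3 + 3 + 6 = 12 bars.
12 (basic form) + 1 (link) + 1 (introduction) + 4 (cadential extension) = 18.

18 measures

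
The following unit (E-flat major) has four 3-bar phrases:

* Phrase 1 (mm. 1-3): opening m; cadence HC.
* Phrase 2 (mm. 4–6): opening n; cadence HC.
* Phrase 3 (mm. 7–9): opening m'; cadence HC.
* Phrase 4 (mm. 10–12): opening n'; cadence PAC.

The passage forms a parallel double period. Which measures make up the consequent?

In a double period the four phrases pair into a large antecedent (phrases 1–2, ending half cadence) and a large consequent (phrases 3–4, ending perfect authentic cadence). The consequent spans measures 7–12.

measures 7–12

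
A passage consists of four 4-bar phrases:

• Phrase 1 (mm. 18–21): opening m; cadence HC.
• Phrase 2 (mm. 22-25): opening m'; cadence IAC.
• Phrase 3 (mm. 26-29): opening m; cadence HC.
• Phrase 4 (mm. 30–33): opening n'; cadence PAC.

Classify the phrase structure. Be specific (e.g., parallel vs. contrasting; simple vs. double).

Four phrases in two halves: the first half (measures 18–25) ends with an imperfect authentic cadence, the second (bars 26–33) with a perfect authentic cadence — a large antecedent–consequent pair, i.e. a double period.
Phrase 3 begins with the same material as phrase 1, making it parallel.

parallel double period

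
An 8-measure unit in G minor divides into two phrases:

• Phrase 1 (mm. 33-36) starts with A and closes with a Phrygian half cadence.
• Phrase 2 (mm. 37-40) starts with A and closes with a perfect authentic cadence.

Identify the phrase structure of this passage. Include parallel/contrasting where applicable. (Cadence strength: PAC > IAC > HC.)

Phrase 1 ends with a Phrygian half cadence (weaker) and phrase 2 with a perfect authentic cadence (stronger): antecedent + consequent = a period.
The two phrases open with the same material (A / A), so the period is parallel.

parallel period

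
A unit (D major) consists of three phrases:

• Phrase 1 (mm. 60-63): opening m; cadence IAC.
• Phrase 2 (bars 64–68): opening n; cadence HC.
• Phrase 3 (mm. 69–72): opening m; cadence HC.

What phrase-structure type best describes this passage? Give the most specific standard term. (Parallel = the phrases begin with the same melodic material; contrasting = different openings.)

phrase group

The final phrase closes with a half cadence, which is not stronger than the preceding half cadence; the 3 phrases lack an overall antecedent–consequent design and so form a phrase group.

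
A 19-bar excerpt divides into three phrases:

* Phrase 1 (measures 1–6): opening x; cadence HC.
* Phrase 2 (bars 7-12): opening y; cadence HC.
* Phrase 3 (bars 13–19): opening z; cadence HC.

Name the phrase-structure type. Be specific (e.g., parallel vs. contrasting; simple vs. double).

phrase group

The final phrase closes with a half cadence, which is not stronger than the preceding half cadence; the 3 phrases lack an overall antecedent–consequent design and so form a phrase group.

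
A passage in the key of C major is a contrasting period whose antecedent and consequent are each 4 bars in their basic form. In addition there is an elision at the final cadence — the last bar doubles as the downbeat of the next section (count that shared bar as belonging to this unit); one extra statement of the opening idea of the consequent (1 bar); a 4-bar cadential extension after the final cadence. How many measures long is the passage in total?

13 measures

Basic contrasting period: 4 + 4 = 8 bars.
8 (basic form) + 1 (extra statement) + 4 (cadential extension) = 13.
The elision shares a bar with the next section but does not change this unit's count.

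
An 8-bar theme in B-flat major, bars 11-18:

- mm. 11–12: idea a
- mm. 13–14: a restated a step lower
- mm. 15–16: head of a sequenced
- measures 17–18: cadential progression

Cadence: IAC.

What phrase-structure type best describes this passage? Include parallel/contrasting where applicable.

sentence

Basic idea (bars 11-12) + its repetition (bars 13–14) form the presentation; fragmentation and cadence (measures 15–18) form the continuation — the 8-bar whole is a sentence.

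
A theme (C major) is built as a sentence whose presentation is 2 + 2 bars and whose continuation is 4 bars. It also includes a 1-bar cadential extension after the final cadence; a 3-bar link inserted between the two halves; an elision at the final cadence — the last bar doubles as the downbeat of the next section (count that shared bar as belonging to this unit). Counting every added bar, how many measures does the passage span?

12 measures

Basic sentence: 2 + 2 + 4 = 8 bars.
8 (basic form) + 1 (cadential extension) + 3 (link) = 12.
The elision shares a bar with the next section but does not change this unit's count.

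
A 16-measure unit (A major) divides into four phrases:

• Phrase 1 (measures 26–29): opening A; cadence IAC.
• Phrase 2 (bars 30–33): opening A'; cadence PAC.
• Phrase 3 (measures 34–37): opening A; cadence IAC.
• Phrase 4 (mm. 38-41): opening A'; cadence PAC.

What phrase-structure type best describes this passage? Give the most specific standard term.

The cadence pattern IAC–PAC–IAC–PAC is weak–strong twice, and phrases 3–4 restate phrases 1–2: a period heard twice, not a double period (which would end weakly at phrase 2).

repeated period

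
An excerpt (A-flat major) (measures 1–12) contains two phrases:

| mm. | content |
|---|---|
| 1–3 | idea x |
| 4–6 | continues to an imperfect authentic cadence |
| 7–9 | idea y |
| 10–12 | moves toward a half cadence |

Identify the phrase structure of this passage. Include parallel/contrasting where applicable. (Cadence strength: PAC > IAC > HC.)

The second phrase closes with a half cadence, which is not stronger than the first phrase's imperfect authentic cadence; without a weak→strong cadential pair there is no antecedent–consequent relationship, so this is a phrase group rather than a period.

phrase group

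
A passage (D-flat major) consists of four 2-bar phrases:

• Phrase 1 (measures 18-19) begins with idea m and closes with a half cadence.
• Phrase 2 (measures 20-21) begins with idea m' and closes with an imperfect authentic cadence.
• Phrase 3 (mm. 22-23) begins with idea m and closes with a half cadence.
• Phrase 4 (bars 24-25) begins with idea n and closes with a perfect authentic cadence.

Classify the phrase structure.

parallel double period

Four phrases in two halves: the first half (bars 18–21) ends with an imperfect authentic cadence, the second (mm. 22–25) with a perfect authentic cadence — a large antecedent–consequent pair, i.e. a double period.
Phrase 3 begins with the same material as phrase 1, making it parallel.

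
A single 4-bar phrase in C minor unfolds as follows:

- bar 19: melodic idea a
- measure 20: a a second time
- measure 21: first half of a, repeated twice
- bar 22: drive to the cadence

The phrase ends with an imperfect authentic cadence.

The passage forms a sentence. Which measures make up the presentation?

measures 19–20

The presentation of a sentence is the basic idea (measure 19) plus its repetition (measure 20); the presentation is therefore measures 19–20.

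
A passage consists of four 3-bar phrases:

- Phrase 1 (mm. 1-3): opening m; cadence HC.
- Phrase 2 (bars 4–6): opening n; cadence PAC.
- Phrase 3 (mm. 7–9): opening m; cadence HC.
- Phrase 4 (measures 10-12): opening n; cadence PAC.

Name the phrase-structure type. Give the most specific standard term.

repeated period

The cadence pattern HC–PAC–HC–PAC is weak–strong twice, and phrases 3–4 restate phrases 1–2: a period heard twice, not a double period (which would end weakly at phrase 2).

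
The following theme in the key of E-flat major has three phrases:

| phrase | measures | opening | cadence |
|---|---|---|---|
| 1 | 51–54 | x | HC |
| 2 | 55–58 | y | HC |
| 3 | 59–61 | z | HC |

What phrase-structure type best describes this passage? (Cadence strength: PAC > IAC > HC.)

The final phrase closes with a half cadence, which is not stronger than the preceding half cadence; the 3 phrases lack an overall antecedent–consequent design and so form a phrase group.

phrase group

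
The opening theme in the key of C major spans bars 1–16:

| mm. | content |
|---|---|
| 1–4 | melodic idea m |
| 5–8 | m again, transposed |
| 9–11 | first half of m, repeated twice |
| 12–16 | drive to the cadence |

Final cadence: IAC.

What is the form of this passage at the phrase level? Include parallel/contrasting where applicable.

sentence

Basic idea (mm. 1–4) + its repetition (mm. 5-8) form the presentation; fragmentation and cadence (mm. 9–16) form the continuation — the 16-bar whole is a sentence.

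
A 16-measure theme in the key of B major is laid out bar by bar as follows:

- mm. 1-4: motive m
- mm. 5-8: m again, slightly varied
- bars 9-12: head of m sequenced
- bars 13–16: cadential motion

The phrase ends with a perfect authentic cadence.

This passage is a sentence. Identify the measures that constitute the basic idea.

measures 1–4

The presentation of a sentence is the basic idea (mm. 1-4) plus its repetition (mm. 5–8); the basic idea is therefore measures 1-4.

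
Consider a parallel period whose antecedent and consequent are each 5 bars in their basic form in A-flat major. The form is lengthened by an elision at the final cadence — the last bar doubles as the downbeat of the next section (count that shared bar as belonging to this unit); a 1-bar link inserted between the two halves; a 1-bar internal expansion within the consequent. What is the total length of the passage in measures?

Basic parallel period: 5 + 5 = 10 bars.
10 (basic form) + 1 (link) + 1 (internal expansion) = 12.
The elision shares a bar with the next section but does not change this unit's count.

12 measures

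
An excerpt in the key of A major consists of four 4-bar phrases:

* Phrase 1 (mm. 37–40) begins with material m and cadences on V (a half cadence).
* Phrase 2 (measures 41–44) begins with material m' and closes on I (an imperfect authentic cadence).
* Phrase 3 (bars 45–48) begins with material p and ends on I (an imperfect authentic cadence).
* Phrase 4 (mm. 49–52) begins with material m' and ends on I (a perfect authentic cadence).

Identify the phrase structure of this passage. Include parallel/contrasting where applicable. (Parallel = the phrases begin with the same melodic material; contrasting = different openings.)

contrasting double period

Four phrases in two halves: the first half (mm. 37-44) ends with an imperfect authentic cadence, the second (bars 45-52) with a perfect authentic cadence — a large antecedent–consequent pair, i.e. a double period.
Phrase 3 begins with different material from phrase 1, making it contrasting.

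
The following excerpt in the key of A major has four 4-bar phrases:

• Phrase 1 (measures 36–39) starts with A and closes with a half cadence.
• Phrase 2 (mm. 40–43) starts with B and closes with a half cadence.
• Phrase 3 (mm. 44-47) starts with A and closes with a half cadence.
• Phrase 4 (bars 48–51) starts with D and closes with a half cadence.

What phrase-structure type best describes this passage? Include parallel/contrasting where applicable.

phrase group

Phrase 4 ends with a half cadence, no stronger than phrase 2's half cadence, so the four phrases do not form a double period; nor do phrases 3–4 duplicate 1–2, so it is not a repeated period. With no phrase reaching a conclusive cadence, the passage is a phrase group.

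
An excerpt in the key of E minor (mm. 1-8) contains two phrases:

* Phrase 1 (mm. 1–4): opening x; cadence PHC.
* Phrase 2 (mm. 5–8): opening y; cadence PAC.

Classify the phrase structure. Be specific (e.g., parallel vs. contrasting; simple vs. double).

contrasting period

Phrase 1 ends with a Phrygian half cadence (weaker) and phrase 2 with a perfect authentic cadence (stronger): antecedent + consequent = a period.
The two phrases open with different material (x / y), so the period is contrasting.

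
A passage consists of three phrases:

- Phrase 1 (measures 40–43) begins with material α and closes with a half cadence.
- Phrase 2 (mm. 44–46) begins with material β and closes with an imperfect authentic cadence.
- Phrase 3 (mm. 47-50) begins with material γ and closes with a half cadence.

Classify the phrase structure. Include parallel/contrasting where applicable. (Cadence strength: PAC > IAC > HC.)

phrase group

The final phrase closes with a half cadence, which is not stronger than the preceding imperfect authentic cadence; the 3 phrases lack an overall antecedent–consequent design and so form a phrase group.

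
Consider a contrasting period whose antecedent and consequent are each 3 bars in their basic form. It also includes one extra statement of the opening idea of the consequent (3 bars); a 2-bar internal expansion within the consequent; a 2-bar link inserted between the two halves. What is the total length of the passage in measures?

Basic contrasting period: 3 + 3 = 6 bars.
6 (basic form) + 3 (extra statement) + 2 (internal expansion) + 2 (link) = 13.

13 measures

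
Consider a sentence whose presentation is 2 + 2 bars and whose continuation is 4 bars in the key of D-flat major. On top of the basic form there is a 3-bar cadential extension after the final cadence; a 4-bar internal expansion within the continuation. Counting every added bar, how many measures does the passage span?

Basic sentence: 2 + 2 + 4 = 8 bars.
8 (basic form) + 3 (cadential extension) + 4 (internal expansion) = 15.

15 measures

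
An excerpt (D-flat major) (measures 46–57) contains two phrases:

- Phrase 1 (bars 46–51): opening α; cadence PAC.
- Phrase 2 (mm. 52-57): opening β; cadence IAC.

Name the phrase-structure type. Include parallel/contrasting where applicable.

phrase group

The second phrase closes with an imperfect authentic cadence, which is not stronger than the first phrase's perfect authentic cadence; without a weak→strong cadential pair there is no antecedent–consequent relationship, so this is a phrase group rather than a period.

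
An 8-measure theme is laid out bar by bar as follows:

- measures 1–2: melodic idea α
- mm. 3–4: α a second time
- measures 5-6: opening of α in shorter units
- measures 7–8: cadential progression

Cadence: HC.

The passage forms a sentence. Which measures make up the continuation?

After the presentation (mm. 1–4), the continuation covers the fragmentation through the cadence: mm. 5–8.

measures 5–8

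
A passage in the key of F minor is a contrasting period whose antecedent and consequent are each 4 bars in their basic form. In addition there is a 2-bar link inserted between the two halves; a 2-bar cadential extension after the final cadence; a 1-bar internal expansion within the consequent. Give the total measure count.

13 measures

Basic contrasting period: 4 + 4 = 8 bars.
8 (basic form) + 2 (link) + 2 (cadential extension) + 1 (internal expansion) = 13.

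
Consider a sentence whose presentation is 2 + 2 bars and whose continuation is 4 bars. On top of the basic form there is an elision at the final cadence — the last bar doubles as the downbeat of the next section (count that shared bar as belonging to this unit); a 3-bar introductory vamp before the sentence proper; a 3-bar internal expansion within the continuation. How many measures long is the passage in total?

Basic sentence: 2 + 2 + 4 = 8 bars.
8 (basic form) + 3 (introduction) + 3 (internal expansion) = 14.
The elision shares a bar with the next section but does not change this unit's count.

14 measures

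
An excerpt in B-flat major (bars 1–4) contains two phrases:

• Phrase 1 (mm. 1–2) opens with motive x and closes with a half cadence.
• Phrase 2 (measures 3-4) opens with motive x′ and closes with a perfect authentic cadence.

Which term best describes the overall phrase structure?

Phrase 1 ends with a half cadence (weaker) and phrase 2 with a perfect authentic cadence (stronger): antecedent + consequent = a period.
The two phrases open with the same material (x / x′), so the period is parallel.

parallel period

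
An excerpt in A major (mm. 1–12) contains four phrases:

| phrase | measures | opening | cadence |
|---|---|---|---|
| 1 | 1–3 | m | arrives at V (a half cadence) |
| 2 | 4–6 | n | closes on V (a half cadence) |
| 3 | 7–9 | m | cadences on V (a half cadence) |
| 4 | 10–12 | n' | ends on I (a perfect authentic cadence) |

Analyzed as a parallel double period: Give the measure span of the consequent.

In a double period the four phrases pair into a large antecedent (phrases 1–2, ending half cadence) and a large consequent (phrases 3–4, ending perfect authentic cadence). The consequent spans measures 7–12.

measures 7–12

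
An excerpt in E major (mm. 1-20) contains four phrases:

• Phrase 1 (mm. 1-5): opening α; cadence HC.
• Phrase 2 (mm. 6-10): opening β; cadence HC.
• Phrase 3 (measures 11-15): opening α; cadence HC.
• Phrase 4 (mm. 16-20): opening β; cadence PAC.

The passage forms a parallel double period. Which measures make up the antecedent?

measures 1–10

In a double period the four phrases pair into a large antecedent (phrases 1–2, ending half cadence) and a large consequent (phrases 3–4, ending perfect authentic cadence). The antecedent spans bars 1–10.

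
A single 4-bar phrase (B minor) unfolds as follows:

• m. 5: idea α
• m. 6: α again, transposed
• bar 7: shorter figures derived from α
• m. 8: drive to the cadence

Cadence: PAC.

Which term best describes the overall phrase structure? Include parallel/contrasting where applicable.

Basic idea (m. 5) + its repetition (m. 6) form the presentation; fragmentation and cadence (measures 7–8) form the continuation — the 4-bar whole is a sentence.

sentence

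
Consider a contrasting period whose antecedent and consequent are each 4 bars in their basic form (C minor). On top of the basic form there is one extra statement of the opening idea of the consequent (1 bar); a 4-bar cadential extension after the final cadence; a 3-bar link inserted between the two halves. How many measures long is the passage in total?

Basic contrasting period: 4 + 4 = 8 bars.
8 (basic form) + 1 (extra statement) + 4 (cadential extension) + 3 (link) = 16.

16 measures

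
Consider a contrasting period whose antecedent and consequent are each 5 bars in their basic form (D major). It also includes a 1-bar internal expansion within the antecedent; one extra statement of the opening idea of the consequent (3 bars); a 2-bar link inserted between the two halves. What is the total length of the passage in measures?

Basic contrasting period: 5 + 5 = 10 bars.
10 (basic form) + 1 (internal expansion) + 3 (extra statement) + 2 (link) = 16.

16 measures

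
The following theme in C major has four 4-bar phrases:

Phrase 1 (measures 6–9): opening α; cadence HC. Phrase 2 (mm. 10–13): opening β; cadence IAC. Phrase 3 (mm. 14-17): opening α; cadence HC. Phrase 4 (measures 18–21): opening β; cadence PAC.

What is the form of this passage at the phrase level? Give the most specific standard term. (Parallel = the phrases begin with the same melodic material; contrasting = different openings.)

Four phrases in two halves: the first half (measures 6–13) ends with an imperfect authentic cadence, the second (bars 14-21) with a perfect authentic cadence — a large antecedent–consequent pair, i.e. a double period.
Phrase 3 begins with the same material as phrase 1, making it parallel.

parallel double period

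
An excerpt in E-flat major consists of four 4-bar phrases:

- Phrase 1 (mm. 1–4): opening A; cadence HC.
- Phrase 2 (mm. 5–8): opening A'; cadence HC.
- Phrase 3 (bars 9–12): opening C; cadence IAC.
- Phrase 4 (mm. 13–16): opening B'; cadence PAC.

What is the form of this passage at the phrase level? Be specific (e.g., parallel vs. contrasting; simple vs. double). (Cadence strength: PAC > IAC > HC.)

Four phrases in two halves: the first half (bars 1–8) ends with a half cadence, the second (measures 9–16) with a perfect authentic cadence — a large antecedent–consequent pair, i.e. a double period.
Phrase 3 begins with different material from phrase 1, making it contrasting.

contrasting double period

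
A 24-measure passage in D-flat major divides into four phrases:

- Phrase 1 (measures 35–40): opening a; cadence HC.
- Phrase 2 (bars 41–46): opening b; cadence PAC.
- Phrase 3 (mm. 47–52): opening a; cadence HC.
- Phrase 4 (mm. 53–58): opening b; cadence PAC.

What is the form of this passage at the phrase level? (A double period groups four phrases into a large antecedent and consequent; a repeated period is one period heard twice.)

The cadence pattern HC–PAC–HC–PAC is weak–strong twice, and phrases 3–4 restate phrases 1–2: a period heard twice, not a double period (which would end weakly at phrase 2).

repeated period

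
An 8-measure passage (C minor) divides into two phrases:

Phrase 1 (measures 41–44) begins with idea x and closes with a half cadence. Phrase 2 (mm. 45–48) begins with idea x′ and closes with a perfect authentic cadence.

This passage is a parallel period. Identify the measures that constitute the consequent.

The antecedent is the phrase ending with the weaker cadence (half cadence, phrase 1) and the consequent the one ending more conclusively (perfect authentic cadence, phrase 2); the consequent is measures 45–48.

measures 45–48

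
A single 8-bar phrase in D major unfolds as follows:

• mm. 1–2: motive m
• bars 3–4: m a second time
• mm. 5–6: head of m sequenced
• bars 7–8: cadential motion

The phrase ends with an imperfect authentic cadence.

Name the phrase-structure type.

sentence

Basic idea (mm. 1–2) + its repetition (bars 3–4) form the presentation; fragmentation and cadence (mm. 5–8) form the continuation — the 8-bar whole is a sentence.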